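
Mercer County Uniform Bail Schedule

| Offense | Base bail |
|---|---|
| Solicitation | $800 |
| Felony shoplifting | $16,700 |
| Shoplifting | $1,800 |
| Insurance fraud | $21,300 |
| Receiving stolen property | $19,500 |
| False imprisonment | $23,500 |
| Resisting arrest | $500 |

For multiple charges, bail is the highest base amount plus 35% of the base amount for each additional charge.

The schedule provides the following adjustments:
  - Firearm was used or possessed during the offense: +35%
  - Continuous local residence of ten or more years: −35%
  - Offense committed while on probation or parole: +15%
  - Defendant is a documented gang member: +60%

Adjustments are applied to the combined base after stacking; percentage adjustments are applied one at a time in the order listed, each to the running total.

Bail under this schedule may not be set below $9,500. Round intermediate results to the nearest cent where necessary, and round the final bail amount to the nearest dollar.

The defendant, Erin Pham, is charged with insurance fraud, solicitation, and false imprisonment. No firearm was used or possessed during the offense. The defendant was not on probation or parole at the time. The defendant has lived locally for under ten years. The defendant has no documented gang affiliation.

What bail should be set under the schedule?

$31,235

Base amounts from the schedule: insurance fraud $21,300; solicitation $800; false imprisonment $23,500.
Stacking rule: highest base plus 35% of each additional charge. Highest is false imprisonment at $23,500. Additional: $21,300 × 35% = $7,455; $800 × 35% = $280. Combined base = $23,500 + $7,735 = $31,235.
No adjustment factors apply to this defendant.
$31,235 is at or above the $9,500 minimum.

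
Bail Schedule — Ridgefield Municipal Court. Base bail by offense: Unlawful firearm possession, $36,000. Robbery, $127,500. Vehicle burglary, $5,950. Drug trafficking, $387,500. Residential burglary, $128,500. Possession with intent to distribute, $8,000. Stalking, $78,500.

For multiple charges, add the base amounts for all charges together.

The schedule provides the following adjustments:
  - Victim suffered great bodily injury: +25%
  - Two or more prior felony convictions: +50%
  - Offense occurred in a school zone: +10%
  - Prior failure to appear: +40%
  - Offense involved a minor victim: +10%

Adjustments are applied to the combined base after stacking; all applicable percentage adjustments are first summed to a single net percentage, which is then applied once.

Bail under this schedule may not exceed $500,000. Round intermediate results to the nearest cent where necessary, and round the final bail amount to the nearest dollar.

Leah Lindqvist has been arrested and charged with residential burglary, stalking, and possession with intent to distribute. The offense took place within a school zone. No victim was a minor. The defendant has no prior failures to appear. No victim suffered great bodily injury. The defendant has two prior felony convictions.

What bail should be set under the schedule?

Base amounts from the schedule: residential burglary $128,500; stalking $78,500; possession with intent to distribute $8,000.
Stacking rule: sum of all bases. $128,500 + $78,500 + $8,000 = $215,000.
Net percentage adjustment: +50% +10% = +60%. $215,000 × 1.6 = $344,000.
$344,000 is within the $500,000 maximum.

$344,000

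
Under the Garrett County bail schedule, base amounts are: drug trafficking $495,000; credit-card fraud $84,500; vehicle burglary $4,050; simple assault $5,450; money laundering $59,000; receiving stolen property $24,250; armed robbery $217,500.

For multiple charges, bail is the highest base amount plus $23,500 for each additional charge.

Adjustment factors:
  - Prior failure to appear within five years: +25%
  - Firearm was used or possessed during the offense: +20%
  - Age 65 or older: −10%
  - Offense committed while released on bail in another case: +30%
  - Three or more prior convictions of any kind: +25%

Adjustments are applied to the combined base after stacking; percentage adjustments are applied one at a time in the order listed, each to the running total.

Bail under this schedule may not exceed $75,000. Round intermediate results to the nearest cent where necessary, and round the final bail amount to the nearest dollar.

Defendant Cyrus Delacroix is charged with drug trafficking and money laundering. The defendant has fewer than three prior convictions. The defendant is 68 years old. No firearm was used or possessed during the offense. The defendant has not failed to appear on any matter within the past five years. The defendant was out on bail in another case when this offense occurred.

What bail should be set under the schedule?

Base amounts from the schedule: drug trafficking $495,000; money laundering $59,000.
Stacking rule: highest base plus $23,500 per additional charge. Highest is drug trafficking at $495,000; 1 additional charge → +$23,500. Combined base = $518,500.
Age 65 or older (−10%): $518,500 × 0.9 = $466,650.
Offense committed while released on bail in another case (+30%): $466,650 × 1.3 = $606,645.
Result $606,645 exceeds the maximum of $75,000; bail is capped at $75,000.

$75,000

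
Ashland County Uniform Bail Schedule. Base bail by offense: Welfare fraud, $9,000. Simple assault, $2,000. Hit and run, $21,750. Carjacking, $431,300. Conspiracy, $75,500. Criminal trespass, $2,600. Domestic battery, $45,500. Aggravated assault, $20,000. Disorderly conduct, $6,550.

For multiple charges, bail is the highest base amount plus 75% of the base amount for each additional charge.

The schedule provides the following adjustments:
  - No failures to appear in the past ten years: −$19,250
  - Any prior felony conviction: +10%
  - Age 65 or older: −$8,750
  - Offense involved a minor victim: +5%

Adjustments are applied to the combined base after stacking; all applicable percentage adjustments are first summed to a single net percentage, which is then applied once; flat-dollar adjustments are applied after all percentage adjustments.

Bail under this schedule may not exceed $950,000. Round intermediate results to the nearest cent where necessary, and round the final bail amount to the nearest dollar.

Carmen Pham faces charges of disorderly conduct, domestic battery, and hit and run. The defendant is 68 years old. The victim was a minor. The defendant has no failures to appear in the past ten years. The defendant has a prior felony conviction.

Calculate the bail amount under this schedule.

Base amounts from the schedule: disorderly conduct $6,550; domestic battery $45,500; hit and run $21,750.
Stacking rule: highest base plus 75% of each additional charge. Highest is domestic battery at $45,500. Additional: $6,550 × 75% = $4,912.50; $21,750 × 75% = $16,312.50. Combined base = $45,500 + $21,225 = $66,725.
Net percentage adjustment: +10% +5% = +15%. $66,725 × 1.15 = $76,733.75.
No failures to appear in the past ten years (−$19,250 flat): $76,733.75 − $19,250 = $57,483.75.
Age 65 or older (−$8,750 flat): $57,483.75 − $8,750 = $48,733.75.
$48,733.75 is within the $950,000 maximum.
Rounded to the nearest dollar: $48,734.

$48,734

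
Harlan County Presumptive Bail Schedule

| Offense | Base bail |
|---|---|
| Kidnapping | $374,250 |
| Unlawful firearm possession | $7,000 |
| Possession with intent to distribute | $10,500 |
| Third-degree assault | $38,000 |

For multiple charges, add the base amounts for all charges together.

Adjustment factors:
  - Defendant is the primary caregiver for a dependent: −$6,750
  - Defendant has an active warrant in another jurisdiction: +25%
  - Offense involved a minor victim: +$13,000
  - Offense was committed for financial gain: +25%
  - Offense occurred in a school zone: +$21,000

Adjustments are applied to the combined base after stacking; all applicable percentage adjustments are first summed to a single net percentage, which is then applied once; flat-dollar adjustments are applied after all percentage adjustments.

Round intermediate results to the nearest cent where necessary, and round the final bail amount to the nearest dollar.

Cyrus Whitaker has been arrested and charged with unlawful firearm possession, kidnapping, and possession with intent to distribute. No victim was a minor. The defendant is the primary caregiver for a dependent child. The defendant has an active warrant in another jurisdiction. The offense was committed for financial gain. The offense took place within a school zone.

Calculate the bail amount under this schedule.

Base amounts from the schedule: unlawful firearm possession $7,000; kidnapping $374,250; possession with intent to distribute $10,500.
Stacking rule: sum of all bases. $7,000 + $374,250 + $10,500 = $391,750.
Net percentage adjustment: +25% +25% = +50%. $391,750 × 1.5 = $587,625.
Defendant is the primary caregiver for a dependent (−$6,750 flat): $587,625 − $6,750 = $580,875.
Offense occurred in a school zone (+$21,000 flat): $580,875 + $21,000 = $601,875.

$601,875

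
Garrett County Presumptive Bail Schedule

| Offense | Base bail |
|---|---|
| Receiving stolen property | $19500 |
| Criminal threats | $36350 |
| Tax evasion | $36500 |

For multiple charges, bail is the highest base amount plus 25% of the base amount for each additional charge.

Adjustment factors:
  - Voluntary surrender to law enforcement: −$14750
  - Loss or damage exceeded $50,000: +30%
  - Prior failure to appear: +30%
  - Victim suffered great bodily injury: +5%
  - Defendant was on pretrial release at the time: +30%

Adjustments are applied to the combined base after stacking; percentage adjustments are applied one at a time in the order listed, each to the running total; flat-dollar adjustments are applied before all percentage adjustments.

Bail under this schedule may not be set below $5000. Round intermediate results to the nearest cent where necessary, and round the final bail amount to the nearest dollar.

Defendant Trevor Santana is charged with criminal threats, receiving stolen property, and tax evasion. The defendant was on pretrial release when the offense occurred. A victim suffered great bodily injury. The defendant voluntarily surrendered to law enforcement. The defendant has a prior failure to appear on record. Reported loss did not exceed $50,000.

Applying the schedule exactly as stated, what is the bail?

$63372

Base amounts from the schedule: criminal threats $36350; receiving stolen property $19500; tax evasion $36500.
Stacking rule: highest base plus 25% of each additional charge. Highest is tax evasion at $36500. Additional: $36350 × 25% = $9087.50; $19500 × 25% = $4875. Combined base = $36500 + $13962.50 = $50462.50.
Voluntary surrender to law enforcement (−$14750 flat): $50462.50 − $14750 = $35712.50.
Prior failure to appear (+30%): $35712.50 × 1.3 = $46426.25.
Victim suffered great bodily injury (+5%): $46426.25 × 1.05 = $48747.56.
Defendant was on pretrial release at the time (+30%): $48747.56 × 1.3 = $63371.83.
$63371.83 is at or above the $5000 minimum.
Rounded to the nearest dollar: $63372.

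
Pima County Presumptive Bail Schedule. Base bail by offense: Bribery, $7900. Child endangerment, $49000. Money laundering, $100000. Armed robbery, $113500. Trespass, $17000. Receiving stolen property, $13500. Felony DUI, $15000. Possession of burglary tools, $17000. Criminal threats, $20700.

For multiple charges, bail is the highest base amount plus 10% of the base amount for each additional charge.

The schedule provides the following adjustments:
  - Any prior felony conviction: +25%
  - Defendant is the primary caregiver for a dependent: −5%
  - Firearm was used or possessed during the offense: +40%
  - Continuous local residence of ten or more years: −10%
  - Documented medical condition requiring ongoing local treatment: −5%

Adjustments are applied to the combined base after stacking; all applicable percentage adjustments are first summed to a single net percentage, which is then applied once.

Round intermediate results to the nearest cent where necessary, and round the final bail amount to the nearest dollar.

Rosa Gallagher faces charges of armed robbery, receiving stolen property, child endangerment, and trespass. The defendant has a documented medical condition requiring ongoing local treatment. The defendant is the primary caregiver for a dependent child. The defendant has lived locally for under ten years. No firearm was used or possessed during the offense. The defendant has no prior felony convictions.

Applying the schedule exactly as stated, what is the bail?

$109305

Base amounts from the schedule: armed robbery $113500; receiving stolen property $13500; child endangerment $49000; trespass $17000.
Stacking rule: highest base plus 10% of each additional charge. Highest is armed robbery at $113500. Additional: $13500 × 10% = $1350; $49000 × 10% = $4900; $17000 × 10% = $1700. Combined base = $113500 + $7950 = $121450.
Net percentage adjustment: −5% −5% = −10%. $121450 × 0.9 = $109305.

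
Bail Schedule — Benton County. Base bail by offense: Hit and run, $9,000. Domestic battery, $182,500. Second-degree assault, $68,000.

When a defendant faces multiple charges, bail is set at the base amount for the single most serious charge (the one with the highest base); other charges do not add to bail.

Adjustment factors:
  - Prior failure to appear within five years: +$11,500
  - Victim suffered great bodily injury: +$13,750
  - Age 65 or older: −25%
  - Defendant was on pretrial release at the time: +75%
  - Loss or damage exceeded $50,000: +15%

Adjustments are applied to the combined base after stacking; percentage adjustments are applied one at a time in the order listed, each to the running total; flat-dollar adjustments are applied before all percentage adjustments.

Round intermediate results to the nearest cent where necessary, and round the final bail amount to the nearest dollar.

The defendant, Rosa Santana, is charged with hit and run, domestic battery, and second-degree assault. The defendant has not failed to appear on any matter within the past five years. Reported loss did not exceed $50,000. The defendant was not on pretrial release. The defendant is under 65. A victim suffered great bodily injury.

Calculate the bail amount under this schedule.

Base amounts from the schedule: hit and run $9,000; domestic battery $182,500; second-degree assault $68,000.
Stacking rule: use the highest base only. Highest is domestic battery at $182,500. Combined base = $182,500.
Victim suffered great bodily injury (+$13,750 flat): $182,500 + $13,750 = $196,250.

$196,250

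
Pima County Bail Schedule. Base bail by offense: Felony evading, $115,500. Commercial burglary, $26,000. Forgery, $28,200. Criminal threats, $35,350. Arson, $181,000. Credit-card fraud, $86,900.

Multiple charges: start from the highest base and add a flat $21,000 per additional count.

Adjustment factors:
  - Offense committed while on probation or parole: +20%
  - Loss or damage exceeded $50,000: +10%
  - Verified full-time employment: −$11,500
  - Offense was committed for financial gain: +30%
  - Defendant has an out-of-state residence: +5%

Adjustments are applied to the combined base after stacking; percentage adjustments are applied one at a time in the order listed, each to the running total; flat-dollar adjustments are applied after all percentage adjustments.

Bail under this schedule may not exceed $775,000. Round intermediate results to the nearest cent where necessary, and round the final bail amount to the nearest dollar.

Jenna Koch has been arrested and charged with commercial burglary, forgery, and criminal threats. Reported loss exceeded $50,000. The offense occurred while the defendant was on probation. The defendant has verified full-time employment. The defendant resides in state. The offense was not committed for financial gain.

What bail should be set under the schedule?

Base amounts from the schedule: commercial burglary $26,000; forgery $28,200; criminal threats $35,350.
Stacking rule: highest base plus $21,000 per additional charge. Highest is criminal threats at $35,350; 2 additional charges → +$42,000. Combined base = $77,350.
Offense committed while on probation or parole (+20%): $77,350 × 1.2 = $92,820.
Loss or damage exceeded $50,000 (+10%): $92,820 × 1.1 = $102,102.
Verified full-time employment (−$11,500 flat): $102,102 − $11,500 = $90,602.
$90,602 is within the $775,000 maximum.

$90,602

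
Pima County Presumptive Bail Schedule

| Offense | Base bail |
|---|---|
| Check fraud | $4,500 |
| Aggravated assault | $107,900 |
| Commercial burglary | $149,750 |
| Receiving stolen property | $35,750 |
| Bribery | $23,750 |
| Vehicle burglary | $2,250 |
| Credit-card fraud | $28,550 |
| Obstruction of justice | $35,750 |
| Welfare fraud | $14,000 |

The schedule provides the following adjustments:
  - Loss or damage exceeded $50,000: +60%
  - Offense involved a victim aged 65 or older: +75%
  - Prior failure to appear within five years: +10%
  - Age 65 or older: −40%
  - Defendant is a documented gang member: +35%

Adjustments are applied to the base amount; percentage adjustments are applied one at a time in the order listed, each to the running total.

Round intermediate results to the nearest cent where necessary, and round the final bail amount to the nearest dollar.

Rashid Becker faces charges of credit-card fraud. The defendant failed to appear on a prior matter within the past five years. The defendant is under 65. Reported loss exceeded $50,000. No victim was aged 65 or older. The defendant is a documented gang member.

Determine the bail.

Base amounts from the schedule: credit-card fraud $28,550.
Single charge. Combined base = $28,550.
Loss or damage exceeded $50,000 (+60%): $28,550 × 1.6 = $45,680.
Prior failure to appear within five years (+10%): $45,680 × 1.1 = $50,248.
Defendant is a documented gang member (+35%): $50,248 × 1.35 = $67,834.80.
Rounded to the nearest dollar: $67,835.

$67,835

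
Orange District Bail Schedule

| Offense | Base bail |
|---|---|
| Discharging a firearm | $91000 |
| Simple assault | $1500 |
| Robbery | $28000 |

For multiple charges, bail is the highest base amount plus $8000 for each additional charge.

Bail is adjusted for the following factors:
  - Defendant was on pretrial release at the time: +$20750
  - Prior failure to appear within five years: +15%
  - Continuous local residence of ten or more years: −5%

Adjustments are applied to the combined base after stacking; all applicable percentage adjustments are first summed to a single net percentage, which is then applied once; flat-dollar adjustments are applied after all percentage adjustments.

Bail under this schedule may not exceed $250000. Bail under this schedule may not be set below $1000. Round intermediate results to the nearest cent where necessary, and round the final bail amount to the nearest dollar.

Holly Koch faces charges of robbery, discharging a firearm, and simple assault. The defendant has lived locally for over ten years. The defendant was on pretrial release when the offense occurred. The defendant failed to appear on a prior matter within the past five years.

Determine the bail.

Base amounts from the schedule: robbery $28000; discharging a firearm $91000; simple assault $1500.
Stacking rule: highest base plus $8000 per additional charge. Highest is discharging a firearm at $91000; 2 additional charges → +$16000. Combined base = $107000.
Net percentage adjustment: +15% −5% = +10%. $107000 × 1.1 = $117700.
Defendant was on pretrial release at the time (+$20750 flat): $117700 + $20750 = $138450.
$138450 is within the $250000 maximum.
$138450 is at or above the $1000 minimum.

$138450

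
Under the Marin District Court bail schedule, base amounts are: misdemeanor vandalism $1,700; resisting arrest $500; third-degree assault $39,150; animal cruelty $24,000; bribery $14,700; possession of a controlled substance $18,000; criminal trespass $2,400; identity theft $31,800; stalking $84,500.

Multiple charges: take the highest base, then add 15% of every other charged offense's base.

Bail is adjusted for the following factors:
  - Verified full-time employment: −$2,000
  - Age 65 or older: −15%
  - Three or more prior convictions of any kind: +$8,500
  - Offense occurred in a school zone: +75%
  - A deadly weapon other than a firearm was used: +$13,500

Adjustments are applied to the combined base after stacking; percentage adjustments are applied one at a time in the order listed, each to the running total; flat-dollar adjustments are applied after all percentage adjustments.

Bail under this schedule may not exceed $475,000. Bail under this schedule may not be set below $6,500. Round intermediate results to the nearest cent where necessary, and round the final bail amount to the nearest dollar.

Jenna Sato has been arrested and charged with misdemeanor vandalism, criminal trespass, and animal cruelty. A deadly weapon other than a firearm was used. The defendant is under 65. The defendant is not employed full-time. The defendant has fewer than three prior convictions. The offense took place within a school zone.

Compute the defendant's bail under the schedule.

$56,576

Base amounts from the schedule: misdemeanor vandalism $1,700; criminal trespass $2,400; animal cruelty $24,000.
Stacking rule: highest base plus 15% of each additional charge. Highest is animal cruelty at $24,000. Additional: $1,700 × 15% = $255; $2,400 × 15% = $360. Combined base = $24,000 + $615 = $24,615.
Offense occurred in a school zone (+75%): $24,615 × 1.75 = $43,076.25.
A deadly weapon other than a firearm was used (+$13,500 flat): $43,076.25 + $13,500 = $56,576.25.
$56,576.25 is within the $475,000 maximum.
$56,576.25 is at or above the $6,500 minimum.
Rounded to the nearest dollar: $56,576.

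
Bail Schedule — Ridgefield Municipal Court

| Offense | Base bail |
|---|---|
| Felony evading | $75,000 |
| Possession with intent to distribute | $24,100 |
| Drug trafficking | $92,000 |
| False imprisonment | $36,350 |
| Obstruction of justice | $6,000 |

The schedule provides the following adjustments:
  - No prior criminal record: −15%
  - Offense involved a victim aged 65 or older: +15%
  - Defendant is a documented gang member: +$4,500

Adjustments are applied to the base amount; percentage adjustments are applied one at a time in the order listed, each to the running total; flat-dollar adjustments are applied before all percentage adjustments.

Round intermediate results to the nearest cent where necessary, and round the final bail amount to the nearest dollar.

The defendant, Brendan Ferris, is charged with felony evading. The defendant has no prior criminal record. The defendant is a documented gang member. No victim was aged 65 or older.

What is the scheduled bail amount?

Base amounts from the schedule: felony evading $75,000.
Single charge. Combined base = $75,000.
Defendant is a documented gang member (+$4,500 flat): $75,000 + $4,500 = $79,500.
No prior criminal record (−15%): $79,500 × 0.85 = $67,575.

$67,575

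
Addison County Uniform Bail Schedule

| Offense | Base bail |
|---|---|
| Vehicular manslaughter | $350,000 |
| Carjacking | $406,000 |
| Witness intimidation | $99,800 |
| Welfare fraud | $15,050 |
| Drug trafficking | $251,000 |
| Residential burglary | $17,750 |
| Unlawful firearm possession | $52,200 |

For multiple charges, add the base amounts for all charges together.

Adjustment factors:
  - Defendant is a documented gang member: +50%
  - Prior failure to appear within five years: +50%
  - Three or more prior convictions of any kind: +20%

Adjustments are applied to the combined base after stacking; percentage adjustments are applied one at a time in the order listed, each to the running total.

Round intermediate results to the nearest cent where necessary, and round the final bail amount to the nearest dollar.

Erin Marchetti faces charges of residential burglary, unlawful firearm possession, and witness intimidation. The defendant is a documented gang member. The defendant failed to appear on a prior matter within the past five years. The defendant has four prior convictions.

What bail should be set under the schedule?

Base amounts from the schedule: residential burglary $17,750; unlawful firearm possession $52,200; witness intimidation $99,800.
Stacking rule: sum of all bases. $17,750 + $52,200 + $99,800 = $169,750.
Defendant is a documented gang member (+50%): $169,750 × 1.5 = $254,625.
Prior failure to appear within five years (+50%): $254,625 × 1.5 = $381,937.50.
Three or more prior convictions of any kind (+20%): $381,937.50 × 1.2 = $458,325.

$458,325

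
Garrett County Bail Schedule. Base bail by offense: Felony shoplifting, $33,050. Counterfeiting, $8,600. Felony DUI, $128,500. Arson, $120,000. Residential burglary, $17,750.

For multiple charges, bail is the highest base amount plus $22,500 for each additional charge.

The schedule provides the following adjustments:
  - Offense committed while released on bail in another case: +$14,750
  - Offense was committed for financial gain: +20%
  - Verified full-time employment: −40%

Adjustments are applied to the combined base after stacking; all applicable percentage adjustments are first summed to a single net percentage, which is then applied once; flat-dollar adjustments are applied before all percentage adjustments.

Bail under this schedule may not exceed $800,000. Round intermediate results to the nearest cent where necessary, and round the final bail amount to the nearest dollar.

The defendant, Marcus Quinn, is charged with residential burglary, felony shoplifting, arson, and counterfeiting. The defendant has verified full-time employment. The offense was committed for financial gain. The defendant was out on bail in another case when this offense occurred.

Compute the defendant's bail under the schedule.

Base amounts from the schedule: residential burglary $17,750; felony shoplifting $33,050; arson $120,000; counterfeiting $8,600.
Stacking rule: highest base plus $22,500 per additional charge. Highest is arson at $120,000; 3 additional charges → +$67,500. Combined base = $187,500.
Offense committed while released on bail in another case (+$14,750 flat): $187,500 + $14,750 = $202,250.
Net percentage adjustment: +20% −40% = −20%. $202,250 × 0.8 = $161,800.
$161,800 is within the $800,000 maximum.

$161,800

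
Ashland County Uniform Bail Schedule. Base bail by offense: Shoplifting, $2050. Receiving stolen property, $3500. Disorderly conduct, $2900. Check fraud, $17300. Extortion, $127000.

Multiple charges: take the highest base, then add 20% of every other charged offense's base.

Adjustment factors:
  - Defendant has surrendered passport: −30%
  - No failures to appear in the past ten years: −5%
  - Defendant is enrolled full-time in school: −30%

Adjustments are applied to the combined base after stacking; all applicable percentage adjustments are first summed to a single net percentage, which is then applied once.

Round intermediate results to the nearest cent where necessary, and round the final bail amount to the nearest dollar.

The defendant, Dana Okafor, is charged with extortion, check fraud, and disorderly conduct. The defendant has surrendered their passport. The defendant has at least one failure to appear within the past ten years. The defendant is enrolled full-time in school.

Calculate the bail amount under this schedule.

$52416

Base amounts from the schedule: extortion $127000; check fraud $17300; disorderly conduct $2900.
Stacking rule: highest base plus 20% of each additional charge. Highest is extortion at $127000. Additional: $17300 × 20% = $3460; $2900 × 20% = $580. Combined base = $127000 + $4040 = $131040.
Net percentage adjustment: −30% −30% = −60%. $131040 × 0.4 = $52416.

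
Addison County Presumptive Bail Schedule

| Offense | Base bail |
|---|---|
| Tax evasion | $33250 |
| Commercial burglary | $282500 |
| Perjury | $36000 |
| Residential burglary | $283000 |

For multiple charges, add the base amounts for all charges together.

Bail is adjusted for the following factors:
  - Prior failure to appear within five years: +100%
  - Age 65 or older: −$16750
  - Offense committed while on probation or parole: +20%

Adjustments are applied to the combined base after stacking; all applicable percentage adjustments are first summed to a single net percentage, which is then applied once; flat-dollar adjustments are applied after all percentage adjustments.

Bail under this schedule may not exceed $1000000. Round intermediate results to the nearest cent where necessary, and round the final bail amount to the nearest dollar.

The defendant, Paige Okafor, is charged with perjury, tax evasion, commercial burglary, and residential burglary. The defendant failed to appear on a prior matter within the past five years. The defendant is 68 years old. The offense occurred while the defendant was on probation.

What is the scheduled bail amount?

Base amounts from the schedule: perjury $36000; tax evasion $33250; commercial burglary $282500; residential burglary $283000.
Stacking rule: sum of all bases. $36000 + $33250 + $282500 + $283000 = $634750.
Net percentage adjustment: +100% +20% = +120%. $634750 × 2.2 = $1396450.
Age 65 or older (−$16750 flat): $1396450 − $16750 = $1379700.
Result $1379700 exceeds the maximum of $1000000; bail is capped at $1000000.

$1000000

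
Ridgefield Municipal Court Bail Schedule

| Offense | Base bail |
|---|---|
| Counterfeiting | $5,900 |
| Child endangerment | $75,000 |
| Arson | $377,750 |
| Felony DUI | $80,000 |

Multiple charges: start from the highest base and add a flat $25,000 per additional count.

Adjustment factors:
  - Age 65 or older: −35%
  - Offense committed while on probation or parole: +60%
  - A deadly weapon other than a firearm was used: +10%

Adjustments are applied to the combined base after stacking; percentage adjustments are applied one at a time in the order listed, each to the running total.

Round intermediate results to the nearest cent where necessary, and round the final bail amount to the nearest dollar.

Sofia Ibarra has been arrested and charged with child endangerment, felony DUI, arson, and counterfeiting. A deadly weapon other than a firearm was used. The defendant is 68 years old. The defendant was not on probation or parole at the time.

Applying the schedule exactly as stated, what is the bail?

Base amounts from the schedule: child endangerment $75,000; felony DUI $80,000; arson $377,750; counterfeiting $5,900.
Stacking rule: highest base plus $25,000 per additional charge. Highest is arson at $377,750; 3 additional charges → +$75,000. Combined base = $452,750.
Age 65 or older (−35%): $452,750 × 0.65 = $294,287.50.
A deadly weapon other than a firearm was used (+10%): $294,287.50 × 1.1 = $323,716.25.
Rounded to the nearest dollar: $323,716.

$323,716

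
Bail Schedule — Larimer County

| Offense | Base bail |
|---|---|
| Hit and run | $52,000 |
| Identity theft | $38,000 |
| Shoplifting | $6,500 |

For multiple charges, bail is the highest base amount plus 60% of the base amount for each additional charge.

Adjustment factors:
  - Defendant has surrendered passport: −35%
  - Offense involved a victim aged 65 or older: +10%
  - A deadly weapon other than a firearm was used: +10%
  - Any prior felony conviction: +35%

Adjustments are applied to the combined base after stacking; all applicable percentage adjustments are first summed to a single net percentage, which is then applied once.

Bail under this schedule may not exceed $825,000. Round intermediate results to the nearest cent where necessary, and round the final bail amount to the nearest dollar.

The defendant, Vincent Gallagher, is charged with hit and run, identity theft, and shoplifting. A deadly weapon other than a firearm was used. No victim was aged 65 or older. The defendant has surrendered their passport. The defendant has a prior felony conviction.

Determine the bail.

Base amounts from the schedule: hit and run $52,000; identity theft $38,000; shoplifting $6,500.
Stacking rule: highest base plus 60% of each additional charge. Highest is hit and run at $52,000. Additional: $38,000 × 60% = $22,800; $6,500 × 60% = $3,900. Combined base = $52,000 + $26,700 = $78,700.
Net percentage adjustment: −35% +10% +35% = +10%. $78,700 × 1.1 = $86,570.
$86,570 is within the $825,000 maximum.

$86,570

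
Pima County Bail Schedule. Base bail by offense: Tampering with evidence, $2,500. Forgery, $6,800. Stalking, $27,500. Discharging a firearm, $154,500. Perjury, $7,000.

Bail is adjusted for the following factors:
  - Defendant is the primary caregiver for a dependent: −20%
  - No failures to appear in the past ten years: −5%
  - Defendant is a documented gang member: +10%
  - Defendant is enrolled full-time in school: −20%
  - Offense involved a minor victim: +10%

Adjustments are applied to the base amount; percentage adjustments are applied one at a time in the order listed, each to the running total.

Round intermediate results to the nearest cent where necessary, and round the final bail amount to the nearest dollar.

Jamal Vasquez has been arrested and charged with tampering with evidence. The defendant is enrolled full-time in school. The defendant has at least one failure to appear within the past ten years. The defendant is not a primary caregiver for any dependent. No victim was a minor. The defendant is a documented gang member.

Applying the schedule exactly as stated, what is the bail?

$2,200

Base amounts from the schedule: tampering with evidence $2,500.
Single charge. Combined base = $2,500.
Defendant is a documented gang member (+10%): $2,500 × 1.1 = $2,750.
Defendant is enrolled full-time in school (−20%): $2,750 × 0.8 = $2,200.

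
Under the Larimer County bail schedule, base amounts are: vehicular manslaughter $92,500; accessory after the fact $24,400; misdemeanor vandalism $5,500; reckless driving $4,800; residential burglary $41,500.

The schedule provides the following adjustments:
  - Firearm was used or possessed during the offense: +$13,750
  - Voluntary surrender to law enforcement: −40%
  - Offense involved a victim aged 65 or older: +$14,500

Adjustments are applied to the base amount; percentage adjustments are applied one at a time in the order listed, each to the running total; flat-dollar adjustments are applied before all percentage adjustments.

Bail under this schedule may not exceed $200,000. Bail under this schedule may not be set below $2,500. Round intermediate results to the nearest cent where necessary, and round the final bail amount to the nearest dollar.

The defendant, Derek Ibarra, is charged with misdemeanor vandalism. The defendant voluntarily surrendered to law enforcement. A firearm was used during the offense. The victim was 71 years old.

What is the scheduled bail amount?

$20,250

Base amounts from the schedule: misdemeanor vandalism $5,500.
Single charge. Combined base = $5,500.
Firearm was used or possessed during the offense (+$13,750 flat): $5,500 + $13,750 = $19,250.
Offense involved a victim aged 65 or older (+$14,500 flat): $19,250 + $14,500 = $33,750.
Voluntary surrender to law enforcement (−40%): $33,750 × 0.6 = $20,250.
$20,250 is within the $200,000 maximum.
$20,250 is at or above the $2,500 minimum.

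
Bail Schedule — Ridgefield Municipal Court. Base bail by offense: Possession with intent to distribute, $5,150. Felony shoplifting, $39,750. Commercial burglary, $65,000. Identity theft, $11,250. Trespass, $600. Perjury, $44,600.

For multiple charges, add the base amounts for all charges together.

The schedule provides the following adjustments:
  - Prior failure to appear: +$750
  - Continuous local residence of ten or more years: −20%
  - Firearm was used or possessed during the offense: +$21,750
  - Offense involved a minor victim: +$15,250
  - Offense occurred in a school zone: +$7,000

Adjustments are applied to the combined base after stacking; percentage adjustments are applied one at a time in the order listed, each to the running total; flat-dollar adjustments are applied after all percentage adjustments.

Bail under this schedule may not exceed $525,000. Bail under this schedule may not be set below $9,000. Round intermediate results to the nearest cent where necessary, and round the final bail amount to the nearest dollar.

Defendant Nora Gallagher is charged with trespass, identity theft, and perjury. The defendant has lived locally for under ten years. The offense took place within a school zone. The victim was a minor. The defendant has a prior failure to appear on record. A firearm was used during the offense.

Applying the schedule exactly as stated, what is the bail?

$101,200

Base amounts from the schedule: trespass $600; identity theft $11,250; perjury $44,600.
Stacking rule: sum of all bases. $600 + $11,250 + $44,600 = $56,450.
Prior failure to appear (+$750 flat): $56,450 + $750 = $57,200.
Firearm was used or possessed during the offense (+$21,750 flat): $57,200 + $21,750 = $78,950.
Offense involved a minor victim (+$15,250 flat): $78,950 + $15,250 = $94,200.
Offense occurred in a school zone (+$7,000 flat): $94,200 + $7,000 = $101,200.
$101,200 is within the $525,000 maximum.
$101,200 is at or above the $9,000 minimum.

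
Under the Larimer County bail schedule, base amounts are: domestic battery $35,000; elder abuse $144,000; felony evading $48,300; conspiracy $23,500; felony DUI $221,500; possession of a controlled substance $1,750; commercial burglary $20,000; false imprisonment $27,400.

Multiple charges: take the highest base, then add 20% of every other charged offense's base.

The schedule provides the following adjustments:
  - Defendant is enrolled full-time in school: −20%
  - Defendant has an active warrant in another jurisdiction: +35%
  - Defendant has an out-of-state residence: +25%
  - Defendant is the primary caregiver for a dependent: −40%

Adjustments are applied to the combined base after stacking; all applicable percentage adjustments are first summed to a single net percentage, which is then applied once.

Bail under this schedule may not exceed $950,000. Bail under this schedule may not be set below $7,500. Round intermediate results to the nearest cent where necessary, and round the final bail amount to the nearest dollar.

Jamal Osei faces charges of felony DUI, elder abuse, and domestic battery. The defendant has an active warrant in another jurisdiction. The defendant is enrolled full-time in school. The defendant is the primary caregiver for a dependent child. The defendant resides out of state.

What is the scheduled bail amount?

Base amounts from the schedule: felony DUI $221,500; elder abuse $144,000; domestic battery $35,000.
Stacking rule: highest base plus 20% of each additional charge. Highest is felony DUI at $221,500. Additional: $144,000 × 20% = $28,800; $35,000 × 20% = $7,000. Combined base = $221,500 + $35,800 = $257,300.
Net percentage adjustment: −20% +35% +25% −40% = +0%. $257,300 × 1 = $257,300.
$257,300 is within the $950,000 maximum.
$257,300 is at or above the $7,500 minimum.

$257,300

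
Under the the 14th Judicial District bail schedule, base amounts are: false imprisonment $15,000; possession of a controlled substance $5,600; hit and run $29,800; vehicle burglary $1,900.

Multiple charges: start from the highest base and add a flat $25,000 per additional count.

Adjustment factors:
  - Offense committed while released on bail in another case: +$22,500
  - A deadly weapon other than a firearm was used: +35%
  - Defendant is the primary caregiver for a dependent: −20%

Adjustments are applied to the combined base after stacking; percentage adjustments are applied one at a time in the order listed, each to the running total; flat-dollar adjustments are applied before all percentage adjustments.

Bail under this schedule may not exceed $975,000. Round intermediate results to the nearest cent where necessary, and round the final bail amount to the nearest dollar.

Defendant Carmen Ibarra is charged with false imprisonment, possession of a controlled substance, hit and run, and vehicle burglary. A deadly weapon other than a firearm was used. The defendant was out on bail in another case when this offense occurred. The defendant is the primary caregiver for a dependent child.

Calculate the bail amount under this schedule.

Base amounts from the schedule: false imprisonment $15,000; possession of a controlled substance $5,600; hit and run $29,800; vehicle burglary $1,900.
Stacking rule: highest base plus $25,000 per additional charge. Highest is hit and run at $29,800; 3 additional charges → +$75,000. Combined base = $104,800.
Offense committed while released on bail in another case (+$22,500 flat): $104,800 + $22,500 = $127,300.
A deadly weapon other than a firearm was used (+35%): $127,300 × 1.35 = $171,855.
Defendant is the primary caregiver for a dependent (−20%): $171,855 × 0.8 = $137,484.
$137,484 is within the $975,000 maximum.

$137,484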